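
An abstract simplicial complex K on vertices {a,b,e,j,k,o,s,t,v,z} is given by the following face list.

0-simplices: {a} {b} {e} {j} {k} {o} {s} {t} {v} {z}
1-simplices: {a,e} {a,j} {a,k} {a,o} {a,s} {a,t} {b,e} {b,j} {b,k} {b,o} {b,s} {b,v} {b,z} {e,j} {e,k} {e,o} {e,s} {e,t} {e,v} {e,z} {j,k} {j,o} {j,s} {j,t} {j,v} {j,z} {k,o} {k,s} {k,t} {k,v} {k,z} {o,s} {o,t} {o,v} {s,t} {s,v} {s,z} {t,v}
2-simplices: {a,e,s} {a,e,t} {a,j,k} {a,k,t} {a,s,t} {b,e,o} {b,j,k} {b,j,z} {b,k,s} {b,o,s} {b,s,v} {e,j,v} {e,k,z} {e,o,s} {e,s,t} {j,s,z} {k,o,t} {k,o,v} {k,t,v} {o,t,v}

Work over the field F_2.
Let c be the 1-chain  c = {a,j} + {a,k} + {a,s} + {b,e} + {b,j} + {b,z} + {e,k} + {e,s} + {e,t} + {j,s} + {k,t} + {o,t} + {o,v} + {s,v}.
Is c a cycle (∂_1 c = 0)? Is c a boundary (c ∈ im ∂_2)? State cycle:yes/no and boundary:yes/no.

n_0=10 n_1=38 n_2=20  [Z2]
∂1: piv[ae,aj,ak,ao,as,at,be,bv,bz] rk=9  ker:bj,bk,bo,bs,ej,ek,eo,es,et,ev,ez,jk,jo,js,jt,jv,jz,ko,ks,kt,kv,kz,os,ot,ov,st,sv,sz,tv
∂2: piv[aes,aet,ajk,akt,ast,beo,bjk,bjz,bks,bos,bsv,ejv,ekz,eos,jsz,kot,kov,ktv] rk=18  ker:est,otv
∂1c = {a} + {b} + {j} + {k} + {t} + {z}

cycle:no boundary:no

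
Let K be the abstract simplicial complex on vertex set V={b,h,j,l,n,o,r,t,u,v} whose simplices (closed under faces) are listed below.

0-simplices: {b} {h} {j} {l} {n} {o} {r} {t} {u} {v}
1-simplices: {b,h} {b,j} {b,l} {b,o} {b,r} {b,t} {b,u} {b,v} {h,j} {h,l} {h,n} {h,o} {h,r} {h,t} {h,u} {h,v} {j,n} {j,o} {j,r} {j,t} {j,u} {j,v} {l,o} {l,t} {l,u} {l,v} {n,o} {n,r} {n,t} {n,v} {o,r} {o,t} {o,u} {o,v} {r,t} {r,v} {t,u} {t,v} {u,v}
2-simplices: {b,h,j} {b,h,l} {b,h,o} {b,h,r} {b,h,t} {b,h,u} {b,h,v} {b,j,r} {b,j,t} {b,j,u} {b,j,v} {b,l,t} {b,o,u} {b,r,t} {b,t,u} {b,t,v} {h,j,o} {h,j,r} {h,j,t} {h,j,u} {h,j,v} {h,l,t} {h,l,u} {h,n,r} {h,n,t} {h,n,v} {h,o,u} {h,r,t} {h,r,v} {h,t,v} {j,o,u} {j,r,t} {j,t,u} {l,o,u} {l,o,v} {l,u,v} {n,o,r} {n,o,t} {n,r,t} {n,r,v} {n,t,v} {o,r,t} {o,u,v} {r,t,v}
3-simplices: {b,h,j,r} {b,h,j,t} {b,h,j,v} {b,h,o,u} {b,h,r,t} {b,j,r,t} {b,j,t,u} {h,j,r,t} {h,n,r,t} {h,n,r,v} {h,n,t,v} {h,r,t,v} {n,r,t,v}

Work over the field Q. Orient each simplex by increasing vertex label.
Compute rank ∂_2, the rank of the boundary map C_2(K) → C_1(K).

rank∂_2=27

n_0=10 n_1=39 n_2=44 n_3=13  [Q]
∂1: piv[bh,bj,bl,bo,br,bt,bu,bv,hn] rk=9  ker:hj,hl,ho,hr,ht,hu,hv,jn,jo,jr,jt,ju,jv,lo,lt,lu,lv,no,nr,nt,nv,or,ot,ou,ov,rt,rv,tu,tv,uv
∂2: piv[bhj,bhl,bho,bhr,bht,bhu,bhv,bjr,bjt,bju,bjv,blt,bou,brt,btu,btv,hjo,hlu,hnr,hnt,hnv,hrv,lou,lov,luv,nor,not] rk=27  ker:hjr,hjt,hju,hjv,hlt,hou,hrt,htv,jou,jrt,jtu,nrt,nrv,ntv,ort,ouv,rtv
∂3: piv[bhjr,bhjt,bhjv,bhou,bhrt,bjrt,bjtu,hnrt,hnrv,hntv,hrtv] rk=11  ker:hjrt,nrtv
rk∂_2=27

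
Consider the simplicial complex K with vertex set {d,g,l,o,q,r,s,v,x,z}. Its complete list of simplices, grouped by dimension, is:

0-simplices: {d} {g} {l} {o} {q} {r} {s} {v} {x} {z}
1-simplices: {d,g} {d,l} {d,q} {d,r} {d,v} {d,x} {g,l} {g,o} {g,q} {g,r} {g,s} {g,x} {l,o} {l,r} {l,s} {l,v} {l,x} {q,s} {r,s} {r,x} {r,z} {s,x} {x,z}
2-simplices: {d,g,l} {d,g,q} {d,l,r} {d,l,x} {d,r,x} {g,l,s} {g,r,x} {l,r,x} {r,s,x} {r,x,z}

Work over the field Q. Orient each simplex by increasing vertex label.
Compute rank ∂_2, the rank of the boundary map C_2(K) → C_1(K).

rank∂_2=9

n_0=10 n_1=23 n_2=10  [Q]
∂1: piv[dg,dl,dq,dr,dv,dx,go,gs,rz] rk=9  ker:gl,gq,gr,gx,lo,lr,ls,lv,lx,qs,rs,rx,sx,xz
∂2: piv[dgl,dgq,dlr,dlx,drx,gls,grx,rsx,rxz] rk=9  ker:lrx
rk∂_2=9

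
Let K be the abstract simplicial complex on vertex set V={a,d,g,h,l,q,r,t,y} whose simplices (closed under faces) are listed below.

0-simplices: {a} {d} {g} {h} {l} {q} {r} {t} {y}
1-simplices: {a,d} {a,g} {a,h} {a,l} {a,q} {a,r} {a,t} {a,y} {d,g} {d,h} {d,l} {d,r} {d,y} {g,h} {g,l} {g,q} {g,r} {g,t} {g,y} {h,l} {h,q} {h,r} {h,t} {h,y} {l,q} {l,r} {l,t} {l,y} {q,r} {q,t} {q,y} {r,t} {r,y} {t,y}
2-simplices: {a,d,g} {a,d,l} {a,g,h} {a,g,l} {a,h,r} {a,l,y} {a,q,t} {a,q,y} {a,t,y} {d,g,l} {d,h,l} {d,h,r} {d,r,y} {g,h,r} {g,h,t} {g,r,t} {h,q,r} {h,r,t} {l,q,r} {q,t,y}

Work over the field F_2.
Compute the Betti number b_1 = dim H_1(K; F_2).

b_1=9

n_0=9 n_1=34 n_2=20  [Z2]
∂1: piv[ad,ag,ah,al,aq,ar,at,ay] rk=8  ker:dg,dh,dl,dr,dy,gh,gl,gq,gr,gt,gy,hl,hq,hr,ht,hy,lq,lr,lt,ly,qr,qt,qy,rt,ry,ty
∂2: piv[adg,adl,agh,agl,ahr,aly,aqt,aqy,aty,dhl,dhr,dry,ghr,ght,grt,hqr,lqr] rk=17  ker:dgl,hrt,qty
b_1=(34−8)−17=9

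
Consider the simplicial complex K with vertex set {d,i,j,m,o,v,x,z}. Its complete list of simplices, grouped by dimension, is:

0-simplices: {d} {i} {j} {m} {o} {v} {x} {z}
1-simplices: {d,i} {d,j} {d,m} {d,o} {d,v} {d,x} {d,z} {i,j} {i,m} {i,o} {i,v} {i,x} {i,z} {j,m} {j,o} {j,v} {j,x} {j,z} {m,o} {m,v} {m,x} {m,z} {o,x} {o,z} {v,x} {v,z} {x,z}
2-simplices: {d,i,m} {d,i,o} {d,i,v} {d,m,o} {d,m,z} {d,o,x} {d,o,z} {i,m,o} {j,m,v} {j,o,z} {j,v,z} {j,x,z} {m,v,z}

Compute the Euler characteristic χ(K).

χ(K)=-6

n_0=8 n_1=27 n_2=13
χ=+8−27+13=-6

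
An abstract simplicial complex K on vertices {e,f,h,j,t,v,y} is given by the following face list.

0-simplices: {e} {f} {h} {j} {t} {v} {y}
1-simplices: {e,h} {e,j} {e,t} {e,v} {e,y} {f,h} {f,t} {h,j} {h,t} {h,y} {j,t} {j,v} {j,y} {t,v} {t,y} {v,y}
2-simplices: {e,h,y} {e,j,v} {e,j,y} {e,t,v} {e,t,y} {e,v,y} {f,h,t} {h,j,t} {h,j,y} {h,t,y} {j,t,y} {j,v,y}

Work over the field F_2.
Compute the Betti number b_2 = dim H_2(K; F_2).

b_2=2

n_0=7 n_1=16 n_2=12  [Z2]
∂1: piv[eh,ej,et,ev,ey,fh] rk=6  ker:ft,hj,ht,hy,jt,jv,jy,tv,ty,vy
∂2: piv[ehy,ejv,ejy,etv,ety,evy,fht,hjt,hjy,hty] rk=10  ker:jty,jvy
b_2=(12−10)−0=2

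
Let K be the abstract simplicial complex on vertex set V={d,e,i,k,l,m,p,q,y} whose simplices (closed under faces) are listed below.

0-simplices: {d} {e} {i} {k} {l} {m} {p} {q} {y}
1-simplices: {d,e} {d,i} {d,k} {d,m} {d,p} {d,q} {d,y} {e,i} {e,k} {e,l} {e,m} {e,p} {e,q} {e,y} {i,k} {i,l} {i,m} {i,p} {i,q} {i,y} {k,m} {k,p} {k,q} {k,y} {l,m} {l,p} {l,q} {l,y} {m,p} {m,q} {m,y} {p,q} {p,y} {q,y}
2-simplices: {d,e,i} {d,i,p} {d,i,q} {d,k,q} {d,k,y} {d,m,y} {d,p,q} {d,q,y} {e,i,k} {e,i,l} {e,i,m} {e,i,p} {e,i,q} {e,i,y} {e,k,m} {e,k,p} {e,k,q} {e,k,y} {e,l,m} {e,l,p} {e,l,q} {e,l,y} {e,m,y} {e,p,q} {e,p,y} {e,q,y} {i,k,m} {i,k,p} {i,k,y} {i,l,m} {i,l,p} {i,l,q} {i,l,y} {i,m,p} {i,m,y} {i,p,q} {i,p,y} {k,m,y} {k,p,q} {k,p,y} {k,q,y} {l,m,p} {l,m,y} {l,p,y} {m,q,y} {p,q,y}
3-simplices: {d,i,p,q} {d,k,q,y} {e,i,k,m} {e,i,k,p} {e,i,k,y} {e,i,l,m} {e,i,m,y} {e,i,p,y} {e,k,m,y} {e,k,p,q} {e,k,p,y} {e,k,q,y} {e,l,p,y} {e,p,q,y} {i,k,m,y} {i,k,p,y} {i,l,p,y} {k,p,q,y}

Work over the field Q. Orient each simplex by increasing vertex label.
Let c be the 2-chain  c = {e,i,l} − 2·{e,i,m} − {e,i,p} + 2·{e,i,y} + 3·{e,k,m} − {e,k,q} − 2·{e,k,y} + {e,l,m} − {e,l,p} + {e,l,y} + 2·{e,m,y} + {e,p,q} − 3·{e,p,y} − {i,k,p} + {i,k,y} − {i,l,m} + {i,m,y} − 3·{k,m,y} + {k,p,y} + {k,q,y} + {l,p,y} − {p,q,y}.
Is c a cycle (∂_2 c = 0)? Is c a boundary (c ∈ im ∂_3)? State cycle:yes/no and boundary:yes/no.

cycle:yes boundary:yes

n_0=9 n_1=34 n_2=46 n_3=18  [Q]
∂1: piv[de,di,dk,dm,dp,dq,dy,el] rk=8  ker:ei,ek,em,ep,eq,ey,ik,il,im,ip,iq,iy,km,kp,kq,ky,lm,lp,lq,ly,mp,mq,my,pq,py,qy
∂2: piv[dei,dip,diq,dkq,dky,dmy,dpq,dqy,eik,eil,eim,eip,eiq,eiy,ekm,ekp,ekq,eky,elm,elp,elq,ely,emy,epy,imp,mqy] rk=26  ker:epq,eqy,ikm,ikp,iky,ilm,ilp,ilq,ily,imy,ipq,ipy,kmy,kpq,kpy,kqy,lmp,lmy,lpy,pqy
∂3: piv[dipq,dkqy,eikm,eikp,eiky,eilm,eimy,eipy,ekmy,ekpq,ekpy,ekqy,elpy,epqy,ilpy] rk=15  ker:ikmy,ikpy,kpqy
∂2c = 0
c vs im∂3: reduces to 0 ⇒ boundary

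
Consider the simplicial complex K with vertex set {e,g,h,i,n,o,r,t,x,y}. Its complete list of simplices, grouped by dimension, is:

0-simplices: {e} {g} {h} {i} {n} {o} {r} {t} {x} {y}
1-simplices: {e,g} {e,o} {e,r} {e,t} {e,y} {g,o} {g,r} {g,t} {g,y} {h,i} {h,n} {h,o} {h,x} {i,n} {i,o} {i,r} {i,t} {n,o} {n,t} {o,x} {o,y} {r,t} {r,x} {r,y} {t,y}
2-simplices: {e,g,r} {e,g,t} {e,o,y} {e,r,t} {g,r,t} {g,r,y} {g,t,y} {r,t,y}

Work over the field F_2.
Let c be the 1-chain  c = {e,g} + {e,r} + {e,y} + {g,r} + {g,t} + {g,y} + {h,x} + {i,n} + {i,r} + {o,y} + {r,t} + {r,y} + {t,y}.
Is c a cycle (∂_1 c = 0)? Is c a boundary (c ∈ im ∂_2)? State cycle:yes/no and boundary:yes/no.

n_0=10 n_1=25 n_2=8  [Z2]
∂1: piv[eg,eo,er,et,ey,hi,hn,ho,hx] rk=9  ker:go,gr,gt,gy,in,io,ir,it,no,nt,ox,oy,rt,rx,ry,ty
∂2: piv[egr,egt,eoy,ert,gry,gty] rk=6  ker:grt,rty
∂1c = {e} + {h} + {n} + {o} + {r} + {t} + {x} + {y}

cycle:no boundary:no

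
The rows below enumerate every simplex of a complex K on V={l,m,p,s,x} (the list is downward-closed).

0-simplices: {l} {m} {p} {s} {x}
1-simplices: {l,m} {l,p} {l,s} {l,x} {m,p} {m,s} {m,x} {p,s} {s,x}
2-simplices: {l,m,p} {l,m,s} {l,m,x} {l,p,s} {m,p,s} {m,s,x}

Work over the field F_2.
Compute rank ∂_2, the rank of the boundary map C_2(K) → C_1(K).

rank∂_2=5

n_0=5 n_1=9 n_2=6  [Z2]
∂1: piv[lm,lp,ls,lx] rk=4  ker:mp,ms,mx,ps,sx
∂2: piv[lmp,lms,lmx,lps,msx] rk=5  ker:mps
rk∂_2=5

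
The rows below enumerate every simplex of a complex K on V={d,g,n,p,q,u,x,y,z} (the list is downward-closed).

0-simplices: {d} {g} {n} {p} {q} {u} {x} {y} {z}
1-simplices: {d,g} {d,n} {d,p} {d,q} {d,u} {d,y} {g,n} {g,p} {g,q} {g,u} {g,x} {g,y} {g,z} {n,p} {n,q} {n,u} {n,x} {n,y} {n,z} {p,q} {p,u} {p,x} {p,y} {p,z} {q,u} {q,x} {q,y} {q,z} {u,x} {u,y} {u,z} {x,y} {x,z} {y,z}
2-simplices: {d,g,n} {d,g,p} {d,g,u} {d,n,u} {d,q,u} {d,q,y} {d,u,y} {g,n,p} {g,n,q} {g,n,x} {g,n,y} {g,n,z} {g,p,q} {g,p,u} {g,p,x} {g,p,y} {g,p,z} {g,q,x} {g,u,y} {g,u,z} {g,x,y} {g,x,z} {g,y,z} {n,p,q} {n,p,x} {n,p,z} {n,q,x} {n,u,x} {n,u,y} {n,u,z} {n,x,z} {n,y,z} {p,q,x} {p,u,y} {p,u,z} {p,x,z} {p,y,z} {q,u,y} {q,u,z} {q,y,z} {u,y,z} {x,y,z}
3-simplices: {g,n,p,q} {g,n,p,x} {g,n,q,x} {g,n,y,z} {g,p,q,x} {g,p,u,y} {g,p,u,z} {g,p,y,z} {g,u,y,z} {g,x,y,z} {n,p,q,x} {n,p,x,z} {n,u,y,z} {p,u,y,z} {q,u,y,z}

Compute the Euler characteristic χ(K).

χ(K)=2

n_0=9 n_1=34 n_2=42 n_3=15
χ=+9−34+42−15=2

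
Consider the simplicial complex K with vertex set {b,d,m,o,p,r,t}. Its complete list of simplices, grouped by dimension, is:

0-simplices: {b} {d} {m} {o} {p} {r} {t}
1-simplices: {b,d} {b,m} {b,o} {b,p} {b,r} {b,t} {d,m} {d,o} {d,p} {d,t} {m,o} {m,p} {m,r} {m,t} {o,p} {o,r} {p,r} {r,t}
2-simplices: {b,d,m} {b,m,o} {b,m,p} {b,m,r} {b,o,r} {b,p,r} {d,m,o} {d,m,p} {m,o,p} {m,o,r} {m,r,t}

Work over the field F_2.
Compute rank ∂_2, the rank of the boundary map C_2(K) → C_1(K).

rank∂_2=10

n_0=7 n_1=18 n_2=11  [Z2]
∂1: piv[bd,bm,bo,bp,br,bt] rk=6  ker:dm,do,dp,dt,mo,mp,mr,mt,op,or,pr,rt
∂2: piv[bdm,bmo,bmp,bmr,bor,bpr,dmo,dmp,mop,mrt] rk=10  ker:mor
rk∂_2=10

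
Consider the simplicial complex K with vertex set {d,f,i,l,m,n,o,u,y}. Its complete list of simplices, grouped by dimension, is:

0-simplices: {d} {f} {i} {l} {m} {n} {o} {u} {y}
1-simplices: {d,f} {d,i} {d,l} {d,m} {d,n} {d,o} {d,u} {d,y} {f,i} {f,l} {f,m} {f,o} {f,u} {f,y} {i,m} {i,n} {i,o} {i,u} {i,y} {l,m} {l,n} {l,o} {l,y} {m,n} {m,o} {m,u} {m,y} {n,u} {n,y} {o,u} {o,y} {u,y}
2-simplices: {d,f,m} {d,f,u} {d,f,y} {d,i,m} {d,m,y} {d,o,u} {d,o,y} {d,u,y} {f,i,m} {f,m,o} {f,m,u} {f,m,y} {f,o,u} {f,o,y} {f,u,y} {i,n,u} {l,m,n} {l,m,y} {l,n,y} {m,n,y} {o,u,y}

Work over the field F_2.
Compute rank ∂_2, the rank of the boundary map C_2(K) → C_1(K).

n_0=9 n_1=32 n_2=21  [Z2]
∂1: piv[df,di,dl,dm,dn,do,du,dy] rk=8  ker:fi,fl,fm,fo,fu,fy,im,in,io,iu,iy,lm,ln,lo,ly,mn,mo,mu,my,nu,ny,ou,oy,uy
∂2: piv[dfm,dfu,dfy,dim,dmy,dou,doy,duy,fim,fmo,fmu,fou,inu,lmn,lmy,lny] rk=16  ker:fmy,foy,fuy,mny,ouy
rk∂_2=16

rank∂_2=16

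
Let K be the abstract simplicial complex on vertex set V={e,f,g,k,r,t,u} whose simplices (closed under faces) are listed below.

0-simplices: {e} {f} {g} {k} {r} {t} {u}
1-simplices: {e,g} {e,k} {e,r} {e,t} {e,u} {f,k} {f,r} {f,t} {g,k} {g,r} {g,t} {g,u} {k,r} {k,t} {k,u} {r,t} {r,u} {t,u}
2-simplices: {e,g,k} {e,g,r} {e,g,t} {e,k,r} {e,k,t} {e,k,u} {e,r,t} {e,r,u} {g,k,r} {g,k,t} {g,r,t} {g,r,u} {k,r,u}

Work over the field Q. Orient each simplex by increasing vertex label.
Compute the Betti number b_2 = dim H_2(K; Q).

b_2=4

n_0=7 n_1=18 n_2=13  [Q]
∂1: piv[eg,ek,er,et,eu,fk] rk=6  ker:fr,ft,gk,gr,gt,gu,kr,kt,ku,rt,ru,tu
∂2: piv[egk,egr,egt,ekr,ekt,eku,ert,eru,gru] rk=9  ker:gkr,gkt,grt,kru
b_2=(13−9)−0=4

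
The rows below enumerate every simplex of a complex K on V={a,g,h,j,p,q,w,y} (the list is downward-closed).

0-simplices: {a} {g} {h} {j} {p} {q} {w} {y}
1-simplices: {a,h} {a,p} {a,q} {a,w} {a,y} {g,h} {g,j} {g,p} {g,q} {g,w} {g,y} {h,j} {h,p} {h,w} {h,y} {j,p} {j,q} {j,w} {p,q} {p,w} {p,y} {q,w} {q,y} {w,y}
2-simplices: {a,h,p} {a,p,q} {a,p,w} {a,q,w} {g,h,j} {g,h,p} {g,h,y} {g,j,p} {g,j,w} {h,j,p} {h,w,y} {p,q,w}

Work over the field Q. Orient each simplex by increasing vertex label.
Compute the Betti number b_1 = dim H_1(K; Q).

n_0=8 n_1=24 n_2=12  [Q]
∂1: piv[ah,ap,aq,aw,ay,gh,gj] rk=7  ker:gp,gq,gw,gy,hj,hp,hw,hy,jp,jq,jw,pq,pw,py,qw,qy,wy
∂2: piv[ahp,apq,apw,aqw,ghj,ghp,ghy,gjp,gjw,hwy] rk=10  ker:hjp,pqw
b_1=(24−7)−10=7

b_1=7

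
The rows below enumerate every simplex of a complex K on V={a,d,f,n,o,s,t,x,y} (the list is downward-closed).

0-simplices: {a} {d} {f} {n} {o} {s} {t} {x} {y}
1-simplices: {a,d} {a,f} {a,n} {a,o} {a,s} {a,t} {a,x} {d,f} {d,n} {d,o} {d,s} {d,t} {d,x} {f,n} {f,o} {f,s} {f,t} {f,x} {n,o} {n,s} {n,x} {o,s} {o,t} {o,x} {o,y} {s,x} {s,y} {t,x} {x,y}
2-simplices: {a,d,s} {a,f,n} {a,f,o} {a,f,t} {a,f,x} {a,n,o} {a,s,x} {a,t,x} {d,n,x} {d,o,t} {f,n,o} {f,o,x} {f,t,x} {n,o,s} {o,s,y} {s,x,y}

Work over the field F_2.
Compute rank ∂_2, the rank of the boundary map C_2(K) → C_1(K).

rank∂_2=14

n_0=9 n_1=29 n_2=16  [Z2]
∂1: piv[ad,af,an,ao,as,at,ax,oy] rk=8  ker:df,dn,do,ds,dt,dx,fn,fo,fs,ft,fx,no,ns,nx,os,ot,ox,sx,sy,tx,xy
∂2: piv[ads,afn,afo,aft,afx,ano,asx,atx,dnx,dot,fox,nos,osy,sxy] rk=14  ker:fno,ftx
rk∂_2=14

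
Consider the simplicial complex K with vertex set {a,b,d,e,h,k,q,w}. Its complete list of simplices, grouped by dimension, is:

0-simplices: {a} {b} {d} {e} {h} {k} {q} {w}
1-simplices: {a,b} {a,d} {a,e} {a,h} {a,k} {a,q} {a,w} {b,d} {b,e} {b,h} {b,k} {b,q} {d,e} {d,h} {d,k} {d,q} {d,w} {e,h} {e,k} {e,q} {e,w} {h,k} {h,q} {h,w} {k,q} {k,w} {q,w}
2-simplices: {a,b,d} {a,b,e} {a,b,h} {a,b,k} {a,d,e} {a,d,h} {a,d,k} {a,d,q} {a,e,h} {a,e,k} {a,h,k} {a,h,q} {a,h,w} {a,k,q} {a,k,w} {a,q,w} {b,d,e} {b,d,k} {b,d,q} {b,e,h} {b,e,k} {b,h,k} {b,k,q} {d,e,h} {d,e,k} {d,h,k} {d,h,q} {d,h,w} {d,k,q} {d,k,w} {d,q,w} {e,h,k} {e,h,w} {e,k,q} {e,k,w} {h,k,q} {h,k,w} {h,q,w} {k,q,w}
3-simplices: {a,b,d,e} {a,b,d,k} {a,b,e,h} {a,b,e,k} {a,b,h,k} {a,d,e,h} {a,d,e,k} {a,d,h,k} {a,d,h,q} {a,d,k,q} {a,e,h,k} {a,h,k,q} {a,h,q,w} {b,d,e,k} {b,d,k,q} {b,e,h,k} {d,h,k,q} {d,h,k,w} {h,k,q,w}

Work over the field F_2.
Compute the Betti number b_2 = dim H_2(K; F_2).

n_0=8 n_1=27 n_2=39 n_3=19  [Z2]
∂1: piv[ab,ad,ae,ah,ak,aq,aw] rk=7  ker:bd,be,bh,bk,bq,de,dh,dk,dq,dw,eh,ek,eq,ew,hk,hq,hw,kq,kw,qw
∂2: piv[abd,abe,abh,abk,ade,adh,adk,adq,aeh,aek,ahk,ahq,ahw,akq,akw,aqw,bdq,dhw,ehw,ekq] rk=20  ker:bde,bdk,beh,bek,bhk,bkq,deh,dek,dhk,dhq,dkq,dkw,dqw,ehk,ekw,hkq,hkw,hqw,kqw
∂3: piv[abde,abdk,abeh,abek,abhk,adeh,adek,adhk,adhq,adkq,aehk,ahkq,ahqw,bdkq,dhkw,hkqw] rk=16  ker:bdek,behk,dhkq
b_2=(39−20)−16=3

b_2=3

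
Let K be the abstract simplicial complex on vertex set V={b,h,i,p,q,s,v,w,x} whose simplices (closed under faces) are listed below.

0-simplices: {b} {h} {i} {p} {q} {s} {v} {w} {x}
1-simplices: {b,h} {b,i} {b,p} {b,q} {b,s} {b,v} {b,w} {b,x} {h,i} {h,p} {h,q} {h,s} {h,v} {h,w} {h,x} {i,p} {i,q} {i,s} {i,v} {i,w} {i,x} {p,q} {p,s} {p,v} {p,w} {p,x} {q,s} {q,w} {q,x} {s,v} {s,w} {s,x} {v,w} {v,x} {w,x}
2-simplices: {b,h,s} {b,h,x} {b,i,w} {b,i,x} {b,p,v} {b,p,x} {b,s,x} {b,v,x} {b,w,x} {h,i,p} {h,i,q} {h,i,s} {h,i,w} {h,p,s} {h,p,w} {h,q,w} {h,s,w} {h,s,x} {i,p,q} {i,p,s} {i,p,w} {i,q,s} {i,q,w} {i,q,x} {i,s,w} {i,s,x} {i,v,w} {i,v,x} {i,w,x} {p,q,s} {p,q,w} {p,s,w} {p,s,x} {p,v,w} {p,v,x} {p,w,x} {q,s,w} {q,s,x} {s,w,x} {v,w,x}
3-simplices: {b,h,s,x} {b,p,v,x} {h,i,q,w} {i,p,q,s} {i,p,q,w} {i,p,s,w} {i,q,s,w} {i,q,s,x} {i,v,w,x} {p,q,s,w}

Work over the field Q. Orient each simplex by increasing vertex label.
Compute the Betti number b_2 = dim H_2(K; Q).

n_0=9 n_1=35 n_2=40 n_3=10  [Q]
∂1: piv[bh,bi,bp,bq,bs,bv,bw,bx] rk=8  ker:hi,hp,hq,hs,hv,hw,hx,ip,iq,is,iv,iw,ix,pq,ps,pv,pw,px,qs,qw,qx,sv,sw,sx,vw,vx,wx
∂2: piv[bhs,bhx,biw,bix,bpv,bpx,bsx,bvx,bwx,hip,hiq,his,hiw,hps,hpw,hqw,hsw,ipq,iqs,iqx,isx,ivw,ivx,psx] rk=24  ker:hsx,ips,ipw,iqw,isw,iwx,pqs,pqw,psw,pvw,pvx,pwx,qsw,qsx,swx,vwx
∂3: piv[bhsx,bpvx,hiqw,ipqs,ipqw,ipsw,iqsw,iqsx,ivwx] rk=9  ker:pqsw
b_2=(40−24)−9=7

b_2=7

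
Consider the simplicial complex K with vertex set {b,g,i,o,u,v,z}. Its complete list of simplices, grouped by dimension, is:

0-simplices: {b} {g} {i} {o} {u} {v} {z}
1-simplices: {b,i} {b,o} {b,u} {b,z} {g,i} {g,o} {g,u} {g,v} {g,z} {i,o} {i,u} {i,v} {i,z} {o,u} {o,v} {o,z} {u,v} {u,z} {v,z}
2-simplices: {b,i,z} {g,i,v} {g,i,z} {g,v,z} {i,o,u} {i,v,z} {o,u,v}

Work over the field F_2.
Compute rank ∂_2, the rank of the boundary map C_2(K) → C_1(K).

rank∂_2=6

n_0=7 n_1=19 n_2=7  [Z2]
∂1: piv[bi,bo,bu,bz,gi,gv] rk=6  ker:go,gu,gz,io,iu,iv,iz,ou,ov,oz,uv,uz,vz
∂2: piv[biz,giv,giz,gvz,iou,ouv] rk=6  ker:ivz
rk∂_2=6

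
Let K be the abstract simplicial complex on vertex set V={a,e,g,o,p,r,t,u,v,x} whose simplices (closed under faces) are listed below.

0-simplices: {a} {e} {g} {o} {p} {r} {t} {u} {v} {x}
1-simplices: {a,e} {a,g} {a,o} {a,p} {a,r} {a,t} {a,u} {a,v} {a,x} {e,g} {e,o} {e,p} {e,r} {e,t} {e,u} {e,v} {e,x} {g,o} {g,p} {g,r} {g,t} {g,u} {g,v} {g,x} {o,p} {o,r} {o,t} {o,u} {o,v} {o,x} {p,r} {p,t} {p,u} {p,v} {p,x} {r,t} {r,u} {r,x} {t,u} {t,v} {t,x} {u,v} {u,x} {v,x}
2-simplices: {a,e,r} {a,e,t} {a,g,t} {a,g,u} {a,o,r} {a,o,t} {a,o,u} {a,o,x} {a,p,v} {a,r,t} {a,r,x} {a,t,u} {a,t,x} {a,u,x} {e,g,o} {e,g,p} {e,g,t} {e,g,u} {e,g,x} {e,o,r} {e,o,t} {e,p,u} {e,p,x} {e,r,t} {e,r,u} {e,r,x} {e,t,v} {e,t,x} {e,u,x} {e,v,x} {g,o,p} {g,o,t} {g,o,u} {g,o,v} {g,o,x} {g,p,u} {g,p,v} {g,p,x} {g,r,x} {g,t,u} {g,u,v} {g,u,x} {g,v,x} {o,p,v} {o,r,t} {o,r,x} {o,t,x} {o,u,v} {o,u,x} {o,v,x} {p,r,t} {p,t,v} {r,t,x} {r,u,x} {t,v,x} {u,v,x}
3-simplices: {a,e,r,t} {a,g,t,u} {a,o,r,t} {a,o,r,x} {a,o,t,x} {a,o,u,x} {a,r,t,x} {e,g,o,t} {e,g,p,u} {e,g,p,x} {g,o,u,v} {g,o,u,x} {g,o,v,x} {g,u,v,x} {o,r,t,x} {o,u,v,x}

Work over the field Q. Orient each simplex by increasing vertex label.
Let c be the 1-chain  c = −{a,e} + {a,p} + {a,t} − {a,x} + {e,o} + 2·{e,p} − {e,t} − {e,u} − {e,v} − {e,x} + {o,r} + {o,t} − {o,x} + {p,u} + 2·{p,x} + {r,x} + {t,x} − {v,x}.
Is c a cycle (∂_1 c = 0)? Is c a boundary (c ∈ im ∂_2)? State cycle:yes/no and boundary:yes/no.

n_0=10 n_1=44 n_2=56 n_3=16  [Q]
∂1: piv[ae,ag,ao,ap,ar,at,au,av,ax] rk=9  ker:eg,eo,ep,er,et,eu,ev,ex,go,gp,gr,gt,gu,gv,gx,op,or,ot,ou,ov,ox,pr,pt,pu,pv,px,rt,ru,rx,tu,tv,tx,uv,ux,vx
∂2: piv[aer,aet,agt,agu,aor,aot,aou,aox,apv,art,arx,atu,atx,aux,ego,egp,egt,egu,egx,eor,epu,epx,eru,erx,etv,evx,gop,gov,gpv,grx,guv,gvx,prt,ptv] rk=34  ker:eot,ert,etx,eux,got,gou,gox,gpu,gpx,gtu,gux,opv,ort,orx,otx,ouv,oux,ovx,rtx,rux,tvx,uvx
∂3: piv[aert,agtu,aort,aorx,aotx,aoux,artx,egot,egpu,egpx,gouv,goux,govx,guvx] rk=14  ker:ortx,ouvx
∂1c = 0
c vs im∂2: residual ≠ 0 ⇒ not boundary

cycle:yes boundary:no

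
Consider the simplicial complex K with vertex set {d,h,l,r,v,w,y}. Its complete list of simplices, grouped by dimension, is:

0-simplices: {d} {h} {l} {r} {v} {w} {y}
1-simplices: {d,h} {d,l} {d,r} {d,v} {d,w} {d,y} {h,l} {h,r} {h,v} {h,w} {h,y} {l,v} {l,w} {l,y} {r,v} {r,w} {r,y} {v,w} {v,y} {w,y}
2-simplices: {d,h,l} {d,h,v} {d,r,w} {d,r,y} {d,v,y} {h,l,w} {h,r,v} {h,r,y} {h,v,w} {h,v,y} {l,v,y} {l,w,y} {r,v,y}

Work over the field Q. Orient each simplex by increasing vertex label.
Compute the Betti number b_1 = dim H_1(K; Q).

n_0=7 n_1=20 n_2=13  [Q]
∂1: piv[dh,dl,dr,dv,dw,dy] rk=6  ker:hl,hr,hv,hw,hy,lv,lw,ly,rv,rw,ry,vw,vy,wy
∂2: piv[dhl,dhv,drw,dry,dvy,hlw,hrv,hry,hvw,hvy,lvy,lwy] rk=12  ker:rvy
b_1=(20−6)−12=2

b_1=2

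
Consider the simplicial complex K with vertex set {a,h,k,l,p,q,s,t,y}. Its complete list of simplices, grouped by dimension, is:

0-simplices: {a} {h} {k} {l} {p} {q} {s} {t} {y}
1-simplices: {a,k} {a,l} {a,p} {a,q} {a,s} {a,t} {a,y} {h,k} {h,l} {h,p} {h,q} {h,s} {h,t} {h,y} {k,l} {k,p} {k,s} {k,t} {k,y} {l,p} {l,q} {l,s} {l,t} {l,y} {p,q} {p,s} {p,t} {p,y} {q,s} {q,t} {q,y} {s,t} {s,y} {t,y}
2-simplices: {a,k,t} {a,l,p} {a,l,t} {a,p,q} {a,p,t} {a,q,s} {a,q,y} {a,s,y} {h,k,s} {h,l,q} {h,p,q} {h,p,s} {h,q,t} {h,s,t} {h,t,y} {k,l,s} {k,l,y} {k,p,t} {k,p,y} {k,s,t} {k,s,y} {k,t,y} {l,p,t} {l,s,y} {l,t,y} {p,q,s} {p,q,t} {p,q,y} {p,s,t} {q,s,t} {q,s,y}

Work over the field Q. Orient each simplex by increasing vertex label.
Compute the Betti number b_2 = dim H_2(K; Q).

b_2=6

n_0=9 n_1=34 n_2=31  [Q]
∂1: piv[ak,al,ap,aq,as,at,ay,hk] rk=8  ker:hl,hp,hq,hs,ht,hy,kl,kp,ks,kt,ky,lp,lq,ls,lt,ly,pq,ps,pt,py,qs,qt,qy,st,sy,ty
∂2: piv[akt,alp,alt,apq,apt,aqs,aqy,asy,hks,hlq,hpq,hps,hqt,hst,hty,kls,kly,kpt,kpy,kst,ksy,kty,lty,pqs,pqt] rk=25  ker:lpt,lsy,pqy,pst,qst,qsy
b_2=(31−25)−0=6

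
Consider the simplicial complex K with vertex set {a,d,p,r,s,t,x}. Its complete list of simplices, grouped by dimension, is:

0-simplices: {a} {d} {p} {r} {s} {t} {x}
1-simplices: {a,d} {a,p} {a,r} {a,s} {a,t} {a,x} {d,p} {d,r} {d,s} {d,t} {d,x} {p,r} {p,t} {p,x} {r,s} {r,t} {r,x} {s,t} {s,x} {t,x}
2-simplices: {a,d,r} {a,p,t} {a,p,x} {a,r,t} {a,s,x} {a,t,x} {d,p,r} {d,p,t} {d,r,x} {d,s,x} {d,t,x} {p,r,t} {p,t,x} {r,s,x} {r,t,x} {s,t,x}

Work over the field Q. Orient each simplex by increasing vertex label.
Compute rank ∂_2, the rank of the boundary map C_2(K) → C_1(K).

n_0=7 n_1=20 n_2=16  [Q]
∂1: piv[ad,ap,ar,as,at,ax] rk=6  ker:dp,dr,ds,dt,dx,pr,pt,px,rs,rt,rx,st,sx,tx
∂2: piv[adr,apt,apx,art,asx,atx,dpr,dpt,drx,dsx,dtx,prt,rsx,stx] rk=14  ker:ptx,rtx
rk∂_2=14

rank∂_2=14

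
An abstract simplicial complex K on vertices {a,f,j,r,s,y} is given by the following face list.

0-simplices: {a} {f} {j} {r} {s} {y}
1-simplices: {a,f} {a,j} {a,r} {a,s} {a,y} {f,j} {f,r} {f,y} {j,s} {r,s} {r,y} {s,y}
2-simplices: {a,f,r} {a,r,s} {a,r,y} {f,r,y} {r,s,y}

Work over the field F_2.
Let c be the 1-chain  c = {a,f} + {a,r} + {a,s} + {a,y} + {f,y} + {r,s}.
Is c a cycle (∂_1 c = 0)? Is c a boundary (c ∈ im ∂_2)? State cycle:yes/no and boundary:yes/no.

n_0=6 n_1=12 n_2=5  [Z2]
∂1: piv[af,aj,ar,as,ay] rk=5  ker:fj,fr,fy,js,rs,ry,sy
∂2: piv[afr,ars,ary,fry,rsy] rk=5
∂1c = 0
c vs im∂2: reduces to 0 ⇒ boundary

cycle:yes boundary:yes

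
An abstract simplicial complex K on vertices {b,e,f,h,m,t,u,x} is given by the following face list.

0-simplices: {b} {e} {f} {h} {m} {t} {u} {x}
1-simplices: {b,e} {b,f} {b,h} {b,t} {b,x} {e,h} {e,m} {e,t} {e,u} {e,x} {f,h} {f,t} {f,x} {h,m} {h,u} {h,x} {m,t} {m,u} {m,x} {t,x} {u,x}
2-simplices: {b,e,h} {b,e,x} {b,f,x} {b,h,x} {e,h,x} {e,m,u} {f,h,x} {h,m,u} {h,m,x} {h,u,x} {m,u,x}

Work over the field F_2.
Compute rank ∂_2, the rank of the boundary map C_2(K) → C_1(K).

rank∂_2=9

n_0=8 n_1=21 n_2=11  [Z2]
∂1: piv[be,bf,bh,bt,bx,em,eu] rk=7  ker:eh,et,ex,fh,ft,fx,hm,hu,hx,mt,mu,mx,tx,ux
∂2: piv[beh,bex,bfx,bhx,emu,fhx,hmu,hmx,hux] rk=9  ker:ehx,mux
rk∂_2=9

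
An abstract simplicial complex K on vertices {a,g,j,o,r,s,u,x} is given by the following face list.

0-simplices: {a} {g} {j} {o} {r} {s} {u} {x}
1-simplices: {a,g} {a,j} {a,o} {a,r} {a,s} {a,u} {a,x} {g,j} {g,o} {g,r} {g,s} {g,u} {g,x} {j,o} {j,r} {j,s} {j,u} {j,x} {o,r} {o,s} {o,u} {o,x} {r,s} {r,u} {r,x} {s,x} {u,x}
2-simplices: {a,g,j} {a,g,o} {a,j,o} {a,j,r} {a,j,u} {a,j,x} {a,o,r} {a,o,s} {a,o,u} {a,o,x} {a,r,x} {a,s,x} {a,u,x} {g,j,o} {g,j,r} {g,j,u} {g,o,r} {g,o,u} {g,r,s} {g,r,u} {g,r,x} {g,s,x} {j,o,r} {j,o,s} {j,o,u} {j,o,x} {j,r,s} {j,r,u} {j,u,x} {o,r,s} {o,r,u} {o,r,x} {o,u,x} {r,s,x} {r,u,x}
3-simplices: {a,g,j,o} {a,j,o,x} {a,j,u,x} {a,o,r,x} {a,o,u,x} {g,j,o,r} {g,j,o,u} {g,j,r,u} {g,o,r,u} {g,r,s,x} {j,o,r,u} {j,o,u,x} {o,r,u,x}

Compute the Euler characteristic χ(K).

n_0=8 n_1=27 n_2=35 n_3=13
χ=+8−27+35−13=3

χ(K)=3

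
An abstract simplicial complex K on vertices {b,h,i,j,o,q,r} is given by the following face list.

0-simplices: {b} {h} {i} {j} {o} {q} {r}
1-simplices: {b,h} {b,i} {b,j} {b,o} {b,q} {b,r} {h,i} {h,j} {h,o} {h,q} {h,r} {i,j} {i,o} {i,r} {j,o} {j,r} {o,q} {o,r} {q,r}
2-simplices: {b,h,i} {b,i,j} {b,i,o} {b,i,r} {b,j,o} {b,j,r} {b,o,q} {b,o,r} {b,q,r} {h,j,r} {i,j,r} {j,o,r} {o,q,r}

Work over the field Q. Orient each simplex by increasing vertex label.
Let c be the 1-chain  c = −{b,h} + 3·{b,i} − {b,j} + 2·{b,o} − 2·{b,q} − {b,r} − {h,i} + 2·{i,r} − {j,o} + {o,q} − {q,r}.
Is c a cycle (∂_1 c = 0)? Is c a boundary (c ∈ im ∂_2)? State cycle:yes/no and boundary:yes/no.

cycle:yes boundary:yes

n_0=7 n_1=19 n_2=13  [Q]
∂1: piv[bh,bi,bj,bo,bq,br] rk=6  ker:hi,hj,ho,hq,hr,ij,io,ir,jo,jr,oq,or,qr
∂2: piv[bhi,bij,bio,bir,bjo,bjr,boq,bor,bqr,hjr] rk=10  ker:ijr,jor,oqr
∂1c = 0
c vs im∂2: reduces to 0 ⇒ boundary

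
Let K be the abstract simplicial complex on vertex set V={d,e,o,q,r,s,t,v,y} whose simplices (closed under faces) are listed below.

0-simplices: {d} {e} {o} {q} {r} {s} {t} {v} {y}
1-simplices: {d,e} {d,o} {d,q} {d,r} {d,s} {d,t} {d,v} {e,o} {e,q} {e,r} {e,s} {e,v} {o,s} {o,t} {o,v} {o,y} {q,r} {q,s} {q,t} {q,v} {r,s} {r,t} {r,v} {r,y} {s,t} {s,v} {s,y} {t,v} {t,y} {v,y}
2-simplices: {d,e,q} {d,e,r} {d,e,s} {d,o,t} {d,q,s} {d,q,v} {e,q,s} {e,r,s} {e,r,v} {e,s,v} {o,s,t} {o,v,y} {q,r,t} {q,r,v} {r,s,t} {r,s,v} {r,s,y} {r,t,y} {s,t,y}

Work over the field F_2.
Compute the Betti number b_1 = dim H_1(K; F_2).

n_0=9 n_1=30 n_2=19  [Z2]
∂1: piv[de,do,dq,dr,ds,dt,dv,oy] rk=8  ker:eo,eq,er,es,ev,os,ot,ov,qr,qs,qt,qv,rs,rt,rv,ry,st,sv,sy,tv,ty,vy
∂2: piv[deq,der,des,dot,dqs,dqv,ers,erv,esv,ost,ovy,qrt,qrv,rst,rsy,rty] rk=16  ker:eqs,rsv,sty
b_1=(30−8)−16=6

b_1=6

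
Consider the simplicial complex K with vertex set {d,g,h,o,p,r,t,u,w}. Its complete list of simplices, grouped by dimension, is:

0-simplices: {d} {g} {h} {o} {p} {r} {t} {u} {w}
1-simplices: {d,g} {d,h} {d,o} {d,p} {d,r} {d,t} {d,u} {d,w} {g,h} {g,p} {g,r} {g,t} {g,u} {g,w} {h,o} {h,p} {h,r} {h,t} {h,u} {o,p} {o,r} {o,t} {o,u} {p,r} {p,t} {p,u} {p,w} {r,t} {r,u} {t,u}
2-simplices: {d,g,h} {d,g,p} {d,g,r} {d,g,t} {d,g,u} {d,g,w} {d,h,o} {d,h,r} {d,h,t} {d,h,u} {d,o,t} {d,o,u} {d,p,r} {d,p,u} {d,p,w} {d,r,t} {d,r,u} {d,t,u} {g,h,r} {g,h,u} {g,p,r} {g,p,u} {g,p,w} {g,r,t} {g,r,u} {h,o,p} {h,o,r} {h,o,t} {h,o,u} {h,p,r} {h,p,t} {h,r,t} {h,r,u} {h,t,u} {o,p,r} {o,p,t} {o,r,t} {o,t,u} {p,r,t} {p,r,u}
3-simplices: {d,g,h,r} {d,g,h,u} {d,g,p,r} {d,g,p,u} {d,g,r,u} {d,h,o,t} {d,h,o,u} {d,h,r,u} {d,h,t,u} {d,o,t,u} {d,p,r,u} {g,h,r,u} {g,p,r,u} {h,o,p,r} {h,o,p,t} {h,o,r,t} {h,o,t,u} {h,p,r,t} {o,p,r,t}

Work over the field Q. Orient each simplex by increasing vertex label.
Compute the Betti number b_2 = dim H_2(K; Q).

b_2=3

n_0=9 n_1=30 n_2=40 n_3=19  [Q]
∂1: piv[dg,dh,do,dp,dr,dt,du,dw] rk=8  ker:gh,gp,gr,gt,gu,gw,ho,hp,hr,ht,hu,op,or,ot,ou,pr,pt,pu,pw,rt,ru,tu
∂2: piv[dgh,dgp,dgr,dgt,dgu,dgw,dho,dhr,dht,dhu,dot,dou,dpr,dpu,dpw,drt,dru,dtu,hop,hor,hpr,hpt] rk=22  ker:ghr,ghu,gpr,gpu,gpw,grt,gru,hot,hou,hrt,hru,htu,opr,opt,ort,otu,prt,pru
∂3: piv[dghr,dghu,dgpr,dgpu,dgru,dhot,dhou,dhru,dhtu,dotu,dpru,hopr,hopt,hort,hprt] rk=15  ker:ghru,gpru,hotu,oprt
b_2=(40−22)−15=3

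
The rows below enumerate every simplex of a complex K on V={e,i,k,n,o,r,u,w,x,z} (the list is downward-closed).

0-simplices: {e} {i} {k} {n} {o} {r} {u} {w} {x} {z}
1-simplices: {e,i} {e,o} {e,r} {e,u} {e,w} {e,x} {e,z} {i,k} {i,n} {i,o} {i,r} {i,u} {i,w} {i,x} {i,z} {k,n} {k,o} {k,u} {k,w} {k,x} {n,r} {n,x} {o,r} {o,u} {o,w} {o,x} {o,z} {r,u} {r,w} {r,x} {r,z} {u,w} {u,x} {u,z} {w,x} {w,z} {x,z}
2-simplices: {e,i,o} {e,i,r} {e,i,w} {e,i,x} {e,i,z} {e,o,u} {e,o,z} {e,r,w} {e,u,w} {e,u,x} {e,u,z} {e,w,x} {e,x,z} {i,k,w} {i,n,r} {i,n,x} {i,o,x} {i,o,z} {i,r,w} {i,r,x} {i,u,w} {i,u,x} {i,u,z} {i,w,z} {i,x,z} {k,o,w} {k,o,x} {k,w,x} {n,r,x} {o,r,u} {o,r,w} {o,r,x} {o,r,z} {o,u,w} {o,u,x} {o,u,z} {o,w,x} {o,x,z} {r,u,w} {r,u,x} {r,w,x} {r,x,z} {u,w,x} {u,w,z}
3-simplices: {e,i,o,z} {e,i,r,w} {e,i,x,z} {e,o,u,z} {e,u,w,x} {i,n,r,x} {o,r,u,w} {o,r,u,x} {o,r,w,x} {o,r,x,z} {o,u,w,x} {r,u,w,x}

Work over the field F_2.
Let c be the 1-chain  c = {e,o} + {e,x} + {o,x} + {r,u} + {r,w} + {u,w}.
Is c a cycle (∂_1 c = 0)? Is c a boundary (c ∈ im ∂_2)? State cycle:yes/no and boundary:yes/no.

cycle:yes boundary:yes

n_0=10 n_1=37 n_2=44 n_3=12  [Z2]
∂1: piv[ei,eo,er,eu,ew,ex,ez,ik,in] rk=9  ker:io,ir,iu,iw,ix,iz,kn,ko,ku,kw,kx,nr,nx,or,ou,ow,ox,oz,ru,rw,rx,rz,uw,ux,uz,wx,wz,xz
∂2: piv[eio,eir,eiw,eix,eiz,eou,eoz,erw,euw,eux,euz,ewx,exz,ikw,inr,inx,iox,irx,iuw,iwz,kow,kox,kwx,oru,orw,orz] rk=26  ker:ioz,irw,iux,iuz,ixz,nrx,orx,ouw,oux,ouz,owx,oxz,ruw,rux,rwx,rxz,uwx,uwz
∂3: piv[eioz,eirw,eixz,eouz,euwx,inrx,oruw,orux,orwx,orxz,ouwx] rk=11  ker:ruwx
∂1c = 0
c vs im∂2: reduces to 0 ⇒ boundary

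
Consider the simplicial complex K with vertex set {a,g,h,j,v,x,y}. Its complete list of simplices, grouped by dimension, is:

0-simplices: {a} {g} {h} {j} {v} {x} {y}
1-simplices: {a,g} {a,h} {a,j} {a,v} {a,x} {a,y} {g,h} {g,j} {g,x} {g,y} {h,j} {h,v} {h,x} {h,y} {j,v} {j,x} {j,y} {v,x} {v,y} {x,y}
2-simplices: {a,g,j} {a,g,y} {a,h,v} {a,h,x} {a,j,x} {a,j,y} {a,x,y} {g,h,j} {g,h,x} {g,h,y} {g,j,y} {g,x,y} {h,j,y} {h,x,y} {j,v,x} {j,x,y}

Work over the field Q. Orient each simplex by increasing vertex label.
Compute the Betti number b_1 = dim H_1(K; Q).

b_1=2

n_0=7 n_1=20 n_2=16  [Q]
∂1: piv[ag,ah,aj,av,ax,ay] rk=6  ker:gh,gj,gx,gy,hj,hv,hx,hy,jv,jx,jy,vx,vy,xy
∂2: piv[agj,agy,ahv,ahx,ajx,ajy,axy,ghj,ghx,ghy,gxy,jvx] rk=12  ker:gjy,hjy,hxy,jxy
b_1=(20−6)−12=2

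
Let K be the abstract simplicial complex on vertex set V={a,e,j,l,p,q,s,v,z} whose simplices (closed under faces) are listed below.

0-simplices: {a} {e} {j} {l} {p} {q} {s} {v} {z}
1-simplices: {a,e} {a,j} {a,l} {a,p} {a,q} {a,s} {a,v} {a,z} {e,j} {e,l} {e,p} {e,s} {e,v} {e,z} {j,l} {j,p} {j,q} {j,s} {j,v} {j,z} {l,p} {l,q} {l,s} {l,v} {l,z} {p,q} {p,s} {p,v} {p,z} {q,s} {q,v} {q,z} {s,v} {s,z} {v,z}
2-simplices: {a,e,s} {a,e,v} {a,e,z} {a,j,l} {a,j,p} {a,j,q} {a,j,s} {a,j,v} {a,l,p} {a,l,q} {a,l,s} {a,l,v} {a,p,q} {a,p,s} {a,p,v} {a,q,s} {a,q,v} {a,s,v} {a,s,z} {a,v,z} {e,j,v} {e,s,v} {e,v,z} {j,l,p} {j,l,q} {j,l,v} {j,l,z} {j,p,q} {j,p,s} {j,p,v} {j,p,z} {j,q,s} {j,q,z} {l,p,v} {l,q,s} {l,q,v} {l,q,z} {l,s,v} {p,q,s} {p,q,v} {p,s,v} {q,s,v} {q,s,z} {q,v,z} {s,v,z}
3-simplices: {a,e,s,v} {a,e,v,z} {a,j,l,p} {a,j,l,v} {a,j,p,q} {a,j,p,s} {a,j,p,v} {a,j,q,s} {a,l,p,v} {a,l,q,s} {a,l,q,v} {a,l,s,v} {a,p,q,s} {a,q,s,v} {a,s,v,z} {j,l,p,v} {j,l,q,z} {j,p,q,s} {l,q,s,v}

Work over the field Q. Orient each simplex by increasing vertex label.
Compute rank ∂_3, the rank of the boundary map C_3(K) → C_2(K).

n_0=9 n_1=35 n_2=45 n_3=19  [Q]
∂1: piv[ae,aj,al,ap,aq,as,av,az] rk=8  ker:ej,el,ep,es,ev,ez,jl,jp,jq,js,jv,jz,lp,lq,ls,lv,lz,pq,ps,pv,pz,qs,qv,qz,sv,sz,vz
∂2: piv[aes,aev,aez,ajl,ajp,ajq,ajs,ajv,alp,alq,als,alv,apq,aps,apv,aqs,aqv,asv,asz,avz,ejv,jlz,jpz,jqz,qsz] rk=25  ker:esv,evz,jlp,jlq,jlv,jpq,jps,jpv,jqs,lpv,lqs,lqv,lqz,lsv,pqs,pqv,psv,qsv,qvz,svz
∂3: piv[aesv,aevz,ajlp,ajlv,ajpq,ajps,ajpv,ajqs,alpv,alqs,alqv,alsv,apqs,aqsv,asvz,jlqz] rk=16  ker:jlpv,jpqs,lqsv
rk∂_3=16

rank∂_3=16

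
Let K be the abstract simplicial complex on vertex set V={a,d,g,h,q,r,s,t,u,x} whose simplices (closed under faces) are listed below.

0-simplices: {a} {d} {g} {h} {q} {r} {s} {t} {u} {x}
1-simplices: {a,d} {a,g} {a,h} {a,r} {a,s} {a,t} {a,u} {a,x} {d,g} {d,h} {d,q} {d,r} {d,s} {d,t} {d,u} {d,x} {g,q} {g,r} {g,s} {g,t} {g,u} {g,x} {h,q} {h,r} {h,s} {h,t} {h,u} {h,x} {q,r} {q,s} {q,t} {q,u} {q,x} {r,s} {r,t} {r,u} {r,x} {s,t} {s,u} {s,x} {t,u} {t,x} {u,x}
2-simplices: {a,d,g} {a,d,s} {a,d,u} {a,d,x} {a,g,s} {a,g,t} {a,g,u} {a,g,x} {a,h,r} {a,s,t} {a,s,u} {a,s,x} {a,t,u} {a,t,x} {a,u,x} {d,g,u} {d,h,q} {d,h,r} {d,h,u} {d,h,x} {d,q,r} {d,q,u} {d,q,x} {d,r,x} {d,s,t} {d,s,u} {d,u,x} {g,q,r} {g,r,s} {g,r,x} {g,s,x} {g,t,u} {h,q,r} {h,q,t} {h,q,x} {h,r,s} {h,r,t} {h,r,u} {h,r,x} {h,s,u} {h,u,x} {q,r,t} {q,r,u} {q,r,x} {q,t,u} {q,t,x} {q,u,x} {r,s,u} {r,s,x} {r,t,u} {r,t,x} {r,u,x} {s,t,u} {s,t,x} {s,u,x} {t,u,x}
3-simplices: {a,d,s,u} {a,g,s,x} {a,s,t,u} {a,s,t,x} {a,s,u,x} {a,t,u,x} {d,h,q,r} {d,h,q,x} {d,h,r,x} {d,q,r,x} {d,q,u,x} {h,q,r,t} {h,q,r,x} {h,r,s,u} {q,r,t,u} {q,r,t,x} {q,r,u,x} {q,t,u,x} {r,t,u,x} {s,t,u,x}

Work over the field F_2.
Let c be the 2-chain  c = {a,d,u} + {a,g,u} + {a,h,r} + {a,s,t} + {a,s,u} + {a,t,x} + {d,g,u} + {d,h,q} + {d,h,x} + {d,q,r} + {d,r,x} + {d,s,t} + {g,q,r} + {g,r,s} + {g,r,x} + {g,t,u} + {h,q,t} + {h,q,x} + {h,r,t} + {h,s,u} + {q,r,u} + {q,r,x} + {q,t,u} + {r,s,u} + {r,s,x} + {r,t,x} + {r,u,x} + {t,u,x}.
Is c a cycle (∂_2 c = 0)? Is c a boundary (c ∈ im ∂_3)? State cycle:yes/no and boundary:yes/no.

cycle:no boundary:no

n_0=10 n_1=43 n_2=56 n_3=20  [Z2]
∂1: piv[ad,ag,ah,ar,as,at,au,ax,dq] rk=9  ker:dg,dh,dr,ds,dt,du,dx,gq,gr,gs,gt,gu,gx,hq,hr,hs,ht,hu,hx,qr,qs,qt,qu,qx,rs,rt,ru,rx,st,su,sx,tu,tx,ux
∂2: piv[adg,ads,adu,adx,ags,agt,agu,agx,ahr,ast,asu,asx,atu,atx,aux,dhq,dhr,dhu,dhx,dqr,dqu,dqx,drx,dst,gqr,grs,grx,hqt,hrs,hrt,hru,qtu] rk=32  ker:dgu,dsu,dux,gsx,gtu,hqr,hqx,hrx,hsu,hux,qrt,qru,qrx,qtx,qux,rsu,rsx,rtu,rtx,rux,stu,stx,sux,tux
∂3: piv[adsu,agsx,astu,astx,asux,atux,dhqr,dhqx,dhrx,dqrx,dqux,hqrt,hrsu,qrtu,qrtx,qrux,qtux] rk=17  ker:hqrx,rtux,stux
∂2c = {a,d} + {a,g} + {a,h} + {a,r} + {a,u} + {a,x} + {d,g} + {d,s} + {d,t} + {g,q} + {g,r} + {g,s} + {g,t} + {g,u} + {g,x} + {h,q} + {h,s} + {h,u} + {r,s} + {r,u} + {s,u} + {s,x} + {t,u} + {t,x}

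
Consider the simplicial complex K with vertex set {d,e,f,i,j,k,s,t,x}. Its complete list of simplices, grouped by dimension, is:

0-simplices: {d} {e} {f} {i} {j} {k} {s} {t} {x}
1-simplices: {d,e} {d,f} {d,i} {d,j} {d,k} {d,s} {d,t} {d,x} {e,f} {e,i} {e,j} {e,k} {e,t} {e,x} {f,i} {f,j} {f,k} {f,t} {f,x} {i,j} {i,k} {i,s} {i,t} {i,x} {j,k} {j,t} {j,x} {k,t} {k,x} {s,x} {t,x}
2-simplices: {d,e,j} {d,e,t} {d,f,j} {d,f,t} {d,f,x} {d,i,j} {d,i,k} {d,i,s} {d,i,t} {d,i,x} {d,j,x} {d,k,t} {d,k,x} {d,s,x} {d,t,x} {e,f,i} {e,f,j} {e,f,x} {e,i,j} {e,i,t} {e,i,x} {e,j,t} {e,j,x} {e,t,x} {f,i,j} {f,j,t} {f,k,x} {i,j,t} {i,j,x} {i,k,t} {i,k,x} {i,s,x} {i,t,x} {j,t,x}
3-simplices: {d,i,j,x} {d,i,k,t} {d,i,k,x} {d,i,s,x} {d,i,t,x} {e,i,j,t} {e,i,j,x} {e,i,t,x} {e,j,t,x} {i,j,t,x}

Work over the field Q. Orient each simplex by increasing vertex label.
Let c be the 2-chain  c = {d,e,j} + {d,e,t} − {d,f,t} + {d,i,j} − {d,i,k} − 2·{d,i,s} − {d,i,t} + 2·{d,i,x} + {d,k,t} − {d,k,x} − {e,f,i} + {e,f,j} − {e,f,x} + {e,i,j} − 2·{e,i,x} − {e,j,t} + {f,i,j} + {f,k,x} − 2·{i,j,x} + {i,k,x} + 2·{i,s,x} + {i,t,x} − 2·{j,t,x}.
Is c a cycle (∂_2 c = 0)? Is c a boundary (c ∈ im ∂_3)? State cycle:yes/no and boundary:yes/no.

n_0=9 n_1=31 n_2=34 n_3=10  [Q]
∂1: piv[de,df,di,dj,dk,ds,dt,dx] rk=8  ker:ef,ei,ej,ek,et,ex,fi,fj,fk,ft,fx,ij,ik,is,it,ix,jk,jt,jx,kt,kx,sx,tx
∂2: piv[dej,det,dfj,dft,dfx,dij,dik,dis,dit,dix,djx,dkt,dkx,dsx,dtx,efi,efj,efx,eij,ejt,fkx] rk=21  ker:eit,eix,ejx,etx,fij,fjt,ijt,ijx,ikt,ikx,isx,itx,jtx
∂3: piv[dijx,dikt,dikx,disx,ditx,eijt,eijx,eitx,ejtx] rk=9  ker:ijtx
∂2c = 2·{d,e} − {d,f} − {d,i} − 2·{d,j} + {d,k} + 2·{d,s} − {d,x} − {e,f} − 2·{e,j} + 2·{e,t} + 3·{e,x} + {f,k} − {f,t} − 2·{f,x} + {i,j} − 2·{i,x} − 3·{j,t} + {k,t} + {k,x} + 2·{s,x} − {t,x}

cycle:no boundary:no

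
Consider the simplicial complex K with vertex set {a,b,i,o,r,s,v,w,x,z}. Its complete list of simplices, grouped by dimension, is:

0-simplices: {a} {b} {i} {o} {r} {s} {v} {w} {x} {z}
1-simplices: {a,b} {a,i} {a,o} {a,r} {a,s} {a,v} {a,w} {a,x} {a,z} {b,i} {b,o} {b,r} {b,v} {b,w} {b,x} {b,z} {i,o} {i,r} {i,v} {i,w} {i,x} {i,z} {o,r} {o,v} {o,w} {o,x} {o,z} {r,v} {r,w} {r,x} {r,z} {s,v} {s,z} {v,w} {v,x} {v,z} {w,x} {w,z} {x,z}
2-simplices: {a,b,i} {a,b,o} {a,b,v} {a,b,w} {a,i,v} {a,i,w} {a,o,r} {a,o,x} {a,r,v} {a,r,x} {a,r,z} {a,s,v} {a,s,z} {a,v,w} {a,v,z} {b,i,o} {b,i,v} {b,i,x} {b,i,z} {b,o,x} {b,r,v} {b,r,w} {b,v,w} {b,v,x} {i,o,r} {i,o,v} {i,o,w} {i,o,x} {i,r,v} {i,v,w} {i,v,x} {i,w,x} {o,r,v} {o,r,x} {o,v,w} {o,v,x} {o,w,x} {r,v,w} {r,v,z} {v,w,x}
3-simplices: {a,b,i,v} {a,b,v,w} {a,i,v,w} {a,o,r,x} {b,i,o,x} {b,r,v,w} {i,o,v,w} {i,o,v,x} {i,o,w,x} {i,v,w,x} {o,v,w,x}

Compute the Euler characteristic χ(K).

n_0=10 n_1=39 n_2=40 n_3=11
χ=+10−39+40−11=0

χ(K)=0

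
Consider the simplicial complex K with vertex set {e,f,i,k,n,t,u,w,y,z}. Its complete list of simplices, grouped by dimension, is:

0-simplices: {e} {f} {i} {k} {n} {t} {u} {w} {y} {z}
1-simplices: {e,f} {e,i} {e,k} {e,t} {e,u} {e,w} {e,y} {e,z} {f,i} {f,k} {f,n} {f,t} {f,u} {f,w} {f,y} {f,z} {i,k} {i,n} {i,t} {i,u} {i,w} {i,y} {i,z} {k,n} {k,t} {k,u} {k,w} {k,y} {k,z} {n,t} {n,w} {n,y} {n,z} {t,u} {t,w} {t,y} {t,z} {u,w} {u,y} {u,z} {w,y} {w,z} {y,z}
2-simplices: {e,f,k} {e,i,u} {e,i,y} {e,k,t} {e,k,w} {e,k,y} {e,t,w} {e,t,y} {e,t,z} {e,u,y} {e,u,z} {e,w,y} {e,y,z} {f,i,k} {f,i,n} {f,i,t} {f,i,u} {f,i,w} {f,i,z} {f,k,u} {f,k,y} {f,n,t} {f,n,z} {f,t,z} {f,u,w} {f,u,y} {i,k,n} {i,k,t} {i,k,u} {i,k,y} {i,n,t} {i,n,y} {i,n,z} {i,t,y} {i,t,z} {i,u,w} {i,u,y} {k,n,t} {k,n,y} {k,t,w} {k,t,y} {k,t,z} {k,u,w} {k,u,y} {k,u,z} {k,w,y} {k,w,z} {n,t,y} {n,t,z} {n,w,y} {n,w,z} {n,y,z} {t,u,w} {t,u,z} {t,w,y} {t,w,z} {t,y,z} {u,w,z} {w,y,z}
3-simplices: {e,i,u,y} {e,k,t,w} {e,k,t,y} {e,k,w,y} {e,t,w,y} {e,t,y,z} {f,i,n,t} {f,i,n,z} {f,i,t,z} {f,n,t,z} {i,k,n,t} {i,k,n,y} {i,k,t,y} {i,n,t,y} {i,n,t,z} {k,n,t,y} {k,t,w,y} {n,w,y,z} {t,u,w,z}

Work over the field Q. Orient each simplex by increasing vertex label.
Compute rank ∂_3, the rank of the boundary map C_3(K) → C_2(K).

rank∂_3=16

n_0=10 n_1=43 n_2=59 n_3=19  [Q]
∂1: piv[ef,ei,ek,et,eu,ew,ey,ez,fn] rk=9  ker:fi,fk,ft,fu,fw,fy,fz,ik,in,it,iu,iw,iy,iz,kn,kt,ku,kw,ky,kz,nt,nw,ny,nz,tu,tw,ty,tz,uw,uy,uz,wy,wz,yz
∂2: piv[efk,eiu,eiy,ekt,ekw,eky,etw,ety,etz,euy,euz,ewy,eyz,fik,fin,fit,fiu,fiw,fiz,fku,fky,fnt,fnz,ftz,fuw,fuy,ikn,ikt,iny,ktz,kuw,kwz,nwy,tuw] rk=34  ker:iku,iky,int,inz,ity,itz,iuw,iuy,knt,kny,ktw,kty,kuy,kuz,kwy,nty,ntz,nwz,nyz,tuz,twy,twz,tyz,uwz,wyz
∂3: piv[eiuy,ektw,ekty,ekwy,etwy,etyz,fint,finz,fitz,fntz,iknt,ikny,ikty,inty,nwyz,tuwz] rk=16  ker:intz,knty,ktwy
rk∂_3=16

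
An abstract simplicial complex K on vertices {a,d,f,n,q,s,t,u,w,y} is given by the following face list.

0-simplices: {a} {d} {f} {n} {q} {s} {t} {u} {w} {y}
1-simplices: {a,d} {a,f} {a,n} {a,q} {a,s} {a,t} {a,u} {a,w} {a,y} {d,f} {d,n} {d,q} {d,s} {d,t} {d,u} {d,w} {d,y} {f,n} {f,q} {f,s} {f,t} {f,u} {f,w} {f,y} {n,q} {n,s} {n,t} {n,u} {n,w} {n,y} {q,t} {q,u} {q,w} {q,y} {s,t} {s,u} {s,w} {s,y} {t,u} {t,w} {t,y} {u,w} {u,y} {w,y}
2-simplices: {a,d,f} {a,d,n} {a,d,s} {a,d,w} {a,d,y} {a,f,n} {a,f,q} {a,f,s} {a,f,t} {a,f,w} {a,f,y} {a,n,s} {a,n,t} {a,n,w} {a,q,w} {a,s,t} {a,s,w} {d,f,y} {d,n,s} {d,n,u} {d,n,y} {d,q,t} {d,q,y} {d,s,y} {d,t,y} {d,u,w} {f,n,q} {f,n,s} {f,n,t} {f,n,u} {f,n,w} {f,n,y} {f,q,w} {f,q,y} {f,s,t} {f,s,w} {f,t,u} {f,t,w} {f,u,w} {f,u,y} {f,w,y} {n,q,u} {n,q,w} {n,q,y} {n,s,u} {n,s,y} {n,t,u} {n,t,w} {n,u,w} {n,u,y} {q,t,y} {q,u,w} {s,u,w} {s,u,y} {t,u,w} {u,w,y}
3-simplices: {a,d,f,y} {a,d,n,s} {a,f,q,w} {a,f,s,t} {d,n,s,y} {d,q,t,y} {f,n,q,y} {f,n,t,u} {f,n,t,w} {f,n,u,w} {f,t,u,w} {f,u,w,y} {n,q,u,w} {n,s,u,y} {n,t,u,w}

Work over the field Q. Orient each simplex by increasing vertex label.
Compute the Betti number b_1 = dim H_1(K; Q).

b_1=2

n_0=10 n_1=44 n_2=56 n_3=15  [Q]
∂1: piv[ad,af,an,aq,as,at,au,aw,ay] rk=9  ker:df,dn,dq,ds,dt,du,dw,dy,fn,fq,fs,ft,fu,fw,fy,nq,ns,nt,nu,nw,ny,qt,qu,qw,qy,st,su,sw,sy,tu,tw,ty,uw,uy,wy
∂2: piv[adf,adn,ads,adw,ady,afn,afq,afs,aft,afw,afy,ans,ant,anw,aqw,ast,asw,dnu,dny,dqt,dqy,dsy,dty,duw,fnq,fnu,fqy,ftu,ftw,fuy,fwy,nqu,nsu] rk=33  ker:dfy,dns,fns,fnt,fnw,fny,fqw,fst,fsw,fuw,nqw,nqy,nsy,ntu,ntw,nuw,nuy,qty,quw,suw,suy,tuw,uwy
∂3: piv[adfy,adns,afqw,afst,dnsy,dqty,fnqy,fntu,fntw,fnuw,ftuw,fuwy,nquw,nsuy] rk=14  ker:ntuw
b_1=(44−9)−33=2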